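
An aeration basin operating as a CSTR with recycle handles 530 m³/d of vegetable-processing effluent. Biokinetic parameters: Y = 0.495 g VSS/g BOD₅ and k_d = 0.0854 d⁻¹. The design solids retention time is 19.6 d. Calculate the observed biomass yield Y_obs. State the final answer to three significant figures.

Y_obs ≈ 0.185 g VSS/g BOD₅

Observed yield with endogenous decay: Y_obs = Y / (1 + k_d·θ_c) = 0.495 / (1 + 0.0854 × 19.6) = 0.495 / 2.674 = 0.1851 g VSS/g BOD₅.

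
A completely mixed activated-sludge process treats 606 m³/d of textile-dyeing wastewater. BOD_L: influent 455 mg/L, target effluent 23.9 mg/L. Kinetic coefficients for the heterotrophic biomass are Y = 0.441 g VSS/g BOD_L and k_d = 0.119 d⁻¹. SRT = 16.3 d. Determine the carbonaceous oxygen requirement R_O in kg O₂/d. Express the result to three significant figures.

Observed yield with endogenous decay: Y_obs = Y / (1 + k_d·θ_c) = 0.441 / (1 + 0.119 × 16.3) = 0.441 / 2.940 = 0.1500 g VSS/g BOD_L.
Mass of BOD_L removed per day: Q(S₀ − S) = 606 × 431.1 g/m³ = 261.2 kg/d.
Biomass synthesised: P_X = Y_obs × 261.2 = 39.19 kg VSS/d.
R_O = Q·ΔS − 1.42 P_X = 261.2 − 55.65 = 205.6 kg O₂/d.

R_O ≈ 206 kg O₂/d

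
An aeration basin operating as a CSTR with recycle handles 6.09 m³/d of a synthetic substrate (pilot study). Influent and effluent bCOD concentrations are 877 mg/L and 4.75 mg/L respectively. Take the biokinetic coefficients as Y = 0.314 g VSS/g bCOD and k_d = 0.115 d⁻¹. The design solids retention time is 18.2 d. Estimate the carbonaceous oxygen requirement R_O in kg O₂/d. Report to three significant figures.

R_O ≈ 4.55 kg O₂/d

Observed yield with endogenous decay: Y_obs = Y / (1 + k_d·θ_c) = 0.314 / (1 + 0.115 × 18.2) = 0.314 / 3.093 = 0.1015 g VSS/g bCOD.
Q·(S₀ − S) = 6.09 × (877 − 4.75) × 10⁻³ = 5.312 kg/d removed.
Net sludge production P_X = 0.1015 × 5.312 = 0.5393 kg VSS/d.
R_O = Q·(S₀ − S) − 1.42·P_X = 5.312 − 1.42 × 0.5393 = 4.546 kg O₂/d.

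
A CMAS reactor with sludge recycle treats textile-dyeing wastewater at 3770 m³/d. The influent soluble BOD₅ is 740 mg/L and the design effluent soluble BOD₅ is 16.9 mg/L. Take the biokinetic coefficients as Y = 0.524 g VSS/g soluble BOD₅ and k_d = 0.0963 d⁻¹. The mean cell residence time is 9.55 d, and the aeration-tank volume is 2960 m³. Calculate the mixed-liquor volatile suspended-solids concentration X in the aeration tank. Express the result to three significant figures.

Solving the biomass balance for X: X = Y Q (S₀−S) θ_c / [V (1+k_d θ_c)] = 0.524 × 3770 × (740 − 16.9) × 9.55 / [2960 × (1 + 0.0963 × 9.55)] = 2401 mg/L.

X ≈ 2400 mg/L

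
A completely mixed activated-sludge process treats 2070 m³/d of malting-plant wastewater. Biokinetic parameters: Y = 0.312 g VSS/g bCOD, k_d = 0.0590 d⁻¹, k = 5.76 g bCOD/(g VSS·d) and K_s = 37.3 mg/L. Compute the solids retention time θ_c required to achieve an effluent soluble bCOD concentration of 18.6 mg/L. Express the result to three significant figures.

θ_c ≈ 1.86 d

From 1/θ_c = Y·k·S/(K_s + S) − k_d: Y·k·S/(K_s+S) = 0.312 × 5.76 × 18.6 / (37.3 + 18.6) = 0.5980 d⁻¹.
Then 1/θ_c = μ − k_d = 0.5980 − 0.0590 = 0.5390 d⁻¹, giving θ_c = 1.855 d.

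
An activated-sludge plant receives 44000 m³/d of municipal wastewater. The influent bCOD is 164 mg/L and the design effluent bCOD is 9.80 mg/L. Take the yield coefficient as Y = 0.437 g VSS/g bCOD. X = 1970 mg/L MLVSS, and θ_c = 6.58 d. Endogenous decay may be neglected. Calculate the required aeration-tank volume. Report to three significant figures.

V ≈ 9900 m³

Biomass mass balance (decay neglected): V·X = Y·Q·(S₀ − S)·θ_c, so V = 0.437 × 44000 × (164 − 9.80) × 6.58 / 1970 = 9903 m³.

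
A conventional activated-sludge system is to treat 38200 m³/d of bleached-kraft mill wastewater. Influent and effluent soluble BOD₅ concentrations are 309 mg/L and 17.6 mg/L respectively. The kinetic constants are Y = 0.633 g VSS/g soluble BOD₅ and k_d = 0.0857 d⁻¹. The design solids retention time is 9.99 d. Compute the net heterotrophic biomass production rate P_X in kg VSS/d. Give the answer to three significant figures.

P_X ≈ 3800 kg VSS/d

Y_obs = Y / (1 + k_d θ_c) = 0.633 / (1 + 0.0857 × 9.99) = 0.633 / 1.856 = 0.3410.
ΔS = 309 − 17.6 = 291.4 mg/L, so the substrate removal rate is 38200 × 291.4/1000 = 11131 kg soluble BOD₅/d.
Biomass produced: P_X = Y_obs·Q·ΔS = 0.3410 × 11131 ≈ 3796 kg VSS/d.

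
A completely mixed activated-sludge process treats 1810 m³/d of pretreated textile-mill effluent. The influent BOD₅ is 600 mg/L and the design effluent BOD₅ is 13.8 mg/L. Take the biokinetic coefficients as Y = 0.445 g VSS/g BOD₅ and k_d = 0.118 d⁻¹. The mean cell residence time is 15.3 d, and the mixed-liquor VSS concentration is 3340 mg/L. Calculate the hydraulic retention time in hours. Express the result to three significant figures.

τ ≈ 10.2 h

Steady-state biomass mass balance: V·X·(1 + k_d·θ_c) = Y·Q·(S₀ − S)·θ_c, so V = 0.445 × 1810 × (600 − 13.8) × 15.3 / [3340 × (1 + 0.118 × 15.3)] = 7.22×10^6 / 9370 = 771.0 m³.
τ = V/Q = 771.0/1810 = 0.4259 d, or 10.22 h.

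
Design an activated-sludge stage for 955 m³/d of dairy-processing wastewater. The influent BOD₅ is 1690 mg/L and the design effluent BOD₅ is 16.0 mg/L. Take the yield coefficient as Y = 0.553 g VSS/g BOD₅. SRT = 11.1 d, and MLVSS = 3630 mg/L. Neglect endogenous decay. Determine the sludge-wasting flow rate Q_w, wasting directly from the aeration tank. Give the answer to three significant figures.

With k_d = 0 the design equation reduces to V = Y Q (S₀−S) θ_c / X = 0.553 × 955 × (1690 − 16.0) × 11.1 / 3630 = 2703 m³.
For wasting at MLVSS concentration, Q_w = V/θ_c = 2703/11.1 = 243.5 m³/d.

Q_w ≈ 244 m³/d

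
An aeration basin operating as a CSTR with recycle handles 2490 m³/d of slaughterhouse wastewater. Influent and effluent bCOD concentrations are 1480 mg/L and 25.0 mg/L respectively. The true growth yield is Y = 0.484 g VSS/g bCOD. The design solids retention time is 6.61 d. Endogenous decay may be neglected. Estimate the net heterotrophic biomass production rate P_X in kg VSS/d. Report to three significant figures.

No decay correction is needed, so Y_obs = Y = 0.484.
Q·(S₀ − S) = 2490 × (1480 − 25.0) × 10⁻³ = 3623 kg/d removed.
Net biomass production P_X = Y_obs × Q·(S₀ − S) = 0.4840 × 3623 = 1754 kg VSS/d.

P_X ≈ 1750 kg VSS/d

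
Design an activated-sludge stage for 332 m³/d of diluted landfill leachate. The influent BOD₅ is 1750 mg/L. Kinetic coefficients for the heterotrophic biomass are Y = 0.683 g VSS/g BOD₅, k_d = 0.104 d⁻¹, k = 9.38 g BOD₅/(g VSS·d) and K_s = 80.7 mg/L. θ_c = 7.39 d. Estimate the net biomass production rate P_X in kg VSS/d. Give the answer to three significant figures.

P_X ≈ 224 kg VSS/d

Effluent substrate depends only on kinetics and SRT: S = K_s(1 + k_d θ_c) / [θ_c(Yk − k_d) − 1] = 80.7 × (1 + 0.104 × 7.39) / [7.39 × (0.683 × 9.38 − 0.104) − 1] = 142.7 / 45.58 = 3.132 mg/L.
The observed yield is Y_obs = Y/(1 + k_d·θ_c) = 0.683 / (1 + 0.104 × 7.39) = 0.683 / 1.769 = 0.3862 g VSS per g BOD₅ removed.
Q·(S₀ − S) = 332 × (1750 − 3.13) × 10⁻³ = 580.0 kg/d removed.
Biomass produced: P_X = Y_obs·Q·ΔS = 0.3862 × 580.0 ≈ 224.0 kg VSS/d.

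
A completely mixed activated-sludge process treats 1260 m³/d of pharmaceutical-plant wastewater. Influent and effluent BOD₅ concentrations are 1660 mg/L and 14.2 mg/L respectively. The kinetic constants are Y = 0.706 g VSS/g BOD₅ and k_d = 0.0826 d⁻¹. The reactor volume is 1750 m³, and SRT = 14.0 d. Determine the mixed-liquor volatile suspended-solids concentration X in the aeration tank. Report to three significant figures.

X = Y·Q·ΔS·θ_c / [V·(1 + k_d θ_c)] = 0.706 × 1260 × (1660 − 14.2) × 14.0 / [1750 × (1 + 0.0826 × 14.0)] = 5431 mg/L.

X ≈ 5430 mg/L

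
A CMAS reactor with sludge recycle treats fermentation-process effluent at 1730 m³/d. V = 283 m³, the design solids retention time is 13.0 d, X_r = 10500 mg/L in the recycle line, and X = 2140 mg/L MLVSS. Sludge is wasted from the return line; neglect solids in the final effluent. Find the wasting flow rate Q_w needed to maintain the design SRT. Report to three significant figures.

Wasting from the return line (neglecting effluent solids): Q_w = V·X / (θ_c·X_r) = 283.0 × 2140 / (13.0 × 10500) = 4.437 m³/d.

Q_w ≈ 4.44 m³/d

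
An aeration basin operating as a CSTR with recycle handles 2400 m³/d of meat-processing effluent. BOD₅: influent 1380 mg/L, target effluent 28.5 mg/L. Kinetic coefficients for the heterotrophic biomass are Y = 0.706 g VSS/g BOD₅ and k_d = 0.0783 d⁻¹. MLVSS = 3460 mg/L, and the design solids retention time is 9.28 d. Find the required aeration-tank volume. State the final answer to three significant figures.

Steady-state biomass mass balance: V·X·(1 + k_d·θ_c) = Y·Q·(S₀ − S)·θ_c, so V = 0.706 × 2400 × (1380 − 28.5) × 9.28 / [3460 × (1 + 0.0783 × 9.28)] = 2.13×10^7 / 5974 = 3557 m³.

V ≈ 3560 m³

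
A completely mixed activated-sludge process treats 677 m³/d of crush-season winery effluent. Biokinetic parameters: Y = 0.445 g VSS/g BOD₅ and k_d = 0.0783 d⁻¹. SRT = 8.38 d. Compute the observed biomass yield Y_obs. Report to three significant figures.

Y_obs ≈ 0.269 g VSS/g BOD₅

Observed yield with endogenous decay: Y_obs = Y / (1 + k_d·θ_c) = 0.445 / (1 + 0.0783 × 8.38) = 0.445 / 1.656 = 0.2687 g VSS/g BOD₅.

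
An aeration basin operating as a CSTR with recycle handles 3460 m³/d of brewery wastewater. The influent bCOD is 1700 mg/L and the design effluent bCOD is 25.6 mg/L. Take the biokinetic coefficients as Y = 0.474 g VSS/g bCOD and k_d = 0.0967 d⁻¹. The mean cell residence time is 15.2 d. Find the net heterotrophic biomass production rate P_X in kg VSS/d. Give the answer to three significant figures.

P_X ≈ 1110 kg VSS/d

Y_obs = Y / (1 + k_d θ_c) = 0.474 / (1 + 0.0967 × 15.2) = 0.474 / 2.470 = 0.1919.
Mass of bCOD removed per day: Q(S₀ − S) = 3460 × 1674 g/m³ = 5793 kg/d.
P_X = Y_obs · Q(S₀ − S) = 0.1919 × 5793 = 1112 kg VSS/d.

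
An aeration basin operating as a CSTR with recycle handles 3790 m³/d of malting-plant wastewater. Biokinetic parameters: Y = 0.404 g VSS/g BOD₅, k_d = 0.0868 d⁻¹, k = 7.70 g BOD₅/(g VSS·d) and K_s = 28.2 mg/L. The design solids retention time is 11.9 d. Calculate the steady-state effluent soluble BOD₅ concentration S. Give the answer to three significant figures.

S ≈ 1.64 mg/L

Effluent substrate depends only on kinetics and SRT: S = K_s(1 + k_d θ_c) / [θ_c(Yk − k_d) − 1] = 28.2 × (1 + 0.0868 × 11.9) / [11.9 × (0.404 × 7.70 − 0.0868) − 1] = 57.33 / 34.99 = 1.639 mg/L.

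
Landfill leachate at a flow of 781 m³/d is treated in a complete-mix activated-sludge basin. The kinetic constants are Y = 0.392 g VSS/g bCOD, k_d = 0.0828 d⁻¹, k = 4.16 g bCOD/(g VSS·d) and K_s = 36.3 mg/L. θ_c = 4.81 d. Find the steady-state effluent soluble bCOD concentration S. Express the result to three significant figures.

S ≈ 7.87 mg/L

For a completely mixed reactor with recycle the Lawrence–McCarty relation gives S = K_s·(1 + k_d·θ_c) / [θ_c·(Y·k − k_d) − 1] = 36.3 × (1 + 0.0828 × 4.81) / [4.81 × (0.392 × 4.16 − 0.0828) − 1] = 50.76 / 6.445 = 7.875 mg/L.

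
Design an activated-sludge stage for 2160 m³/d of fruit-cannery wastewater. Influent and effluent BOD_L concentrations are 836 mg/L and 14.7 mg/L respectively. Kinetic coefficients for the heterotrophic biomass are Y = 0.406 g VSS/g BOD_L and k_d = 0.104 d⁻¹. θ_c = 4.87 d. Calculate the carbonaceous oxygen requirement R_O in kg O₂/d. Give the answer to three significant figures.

R_O ≈ 1100 kg O₂/d

Observed yield with endogenous decay: Y_obs = Y / (1 + k_d·θ_c) = 0.406 / (1 + 0.104 × 4.87) = 0.406 / 1.506 = 0.2695 g VSS/g BOD_L.
Q·(S₀ − S) = 2160 × (836 − 14.7) × 10⁻³ = 1774 kg/d removed.
P_X = Y_obs·Q·(S₀ − S) = 0.2695 × 1774 = 478.1 kg VSS/d.
Carbonaceous O₂ demand = substrate oxidised − cell-mass equivalent = 1774 − 1.42 × 478.1 = 1095 kg O₂/d.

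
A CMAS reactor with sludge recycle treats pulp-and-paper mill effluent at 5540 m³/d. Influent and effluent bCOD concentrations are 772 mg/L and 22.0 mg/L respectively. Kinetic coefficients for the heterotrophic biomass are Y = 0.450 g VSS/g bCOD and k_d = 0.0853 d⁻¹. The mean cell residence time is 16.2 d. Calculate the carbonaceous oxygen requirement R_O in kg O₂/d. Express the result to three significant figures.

Observed yield with endogenous decay: Y_obs = Y / (1 + k_d·θ_c) = 0.450 / (1 + 0.0853 × 16.2) = 0.450 / 2.382 = 0.1889 g VSS/g bCOD.
ΔS = 772 − 22.0 = 750.0 mg/L, so the substrate removal rate is 5540 × 750.0/1000 = 4155 kg bCOD/d.
Net sludge production P_X = 0.1889 × 4155 = 785.0 kg VSS/d.
R_O = Q·(S₀ − S) − 1.42·P_X = 4155 − 1.42 × 785.0 = 3040 kg O₂/d.

R_O ≈ 3040 kg O₂/d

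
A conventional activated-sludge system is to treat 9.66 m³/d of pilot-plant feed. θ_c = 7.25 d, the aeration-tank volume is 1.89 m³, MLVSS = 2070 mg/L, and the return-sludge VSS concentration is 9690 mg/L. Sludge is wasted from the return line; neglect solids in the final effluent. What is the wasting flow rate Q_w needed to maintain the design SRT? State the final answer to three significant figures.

Q_w ≈ 0.0557 m³/d

Q_w = (V·X)/(θ_c X_r) = 1.890 × 2070 / (7.25 × 9690) = 0.05569 m³/d.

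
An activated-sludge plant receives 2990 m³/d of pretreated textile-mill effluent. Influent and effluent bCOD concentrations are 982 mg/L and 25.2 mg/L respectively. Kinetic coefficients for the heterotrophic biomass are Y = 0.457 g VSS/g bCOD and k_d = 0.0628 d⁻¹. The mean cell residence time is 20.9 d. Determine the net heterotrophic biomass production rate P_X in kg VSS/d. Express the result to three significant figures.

P_X ≈ 565 kg VSS/d

The observed yield is Y_obs = Y/(1 + k_d·θ_c) = 0.457 / (1 + 0.0628 × 20.9) = 0.457 / 2.313 = 0.1976 g VSS per g bCOD removed.
Substrate removed = Q·(S₀ − S) = 2990 m³/d × (982 − 25.2) g/m³ = 2.86×10^6 g/d = 2861 kg/d.
Biomass produced: P_X = Y_obs·Q·ΔS = 0.1976 × 2861 ≈ 565.4 kg VSS/d.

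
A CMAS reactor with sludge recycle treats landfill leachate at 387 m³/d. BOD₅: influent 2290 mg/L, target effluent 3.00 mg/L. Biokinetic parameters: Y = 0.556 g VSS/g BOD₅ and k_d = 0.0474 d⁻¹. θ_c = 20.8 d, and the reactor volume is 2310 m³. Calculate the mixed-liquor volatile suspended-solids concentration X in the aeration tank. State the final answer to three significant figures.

X = Y·Q·ΔS·θ_c / [V·(1 + k_d θ_c)] = 0.556 × 387 × (2290 − 3.00) × 20.8 / [2310 × (1 + 0.0474 × 20.8)] = 2231 mg/L.

X ≈ 2230 mg/L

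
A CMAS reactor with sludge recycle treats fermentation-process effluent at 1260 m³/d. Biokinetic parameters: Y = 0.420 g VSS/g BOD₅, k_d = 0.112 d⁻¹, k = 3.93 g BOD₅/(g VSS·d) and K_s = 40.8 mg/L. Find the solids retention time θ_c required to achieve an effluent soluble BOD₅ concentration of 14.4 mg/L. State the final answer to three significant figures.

θ_c ≈ 3.14 d

At the target effluent, Y k S/(K_s+S) = 0.420×3.93×14.4/55.20 = 0.4306 d⁻¹.
Then 1/θ_c = μ − k_d = 0.4306 − 0.112 = 0.3186 d⁻¹, giving θ_c = 3.139 d.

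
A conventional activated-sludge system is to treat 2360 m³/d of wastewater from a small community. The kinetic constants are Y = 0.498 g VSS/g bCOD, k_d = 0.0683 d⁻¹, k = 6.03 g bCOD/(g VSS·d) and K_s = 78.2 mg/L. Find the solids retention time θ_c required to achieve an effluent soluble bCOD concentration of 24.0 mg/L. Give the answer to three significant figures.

θ_c ≈ 1.57 d

At the target effluent, Y k S/(K_s+S) = 0.498×6.03×24.0/102.2 = 0.7052 d⁻¹.
1/θ_c = 0.7052 − 0.0683 = 0.6369 d⁻¹, so θ_c = 1.570 d.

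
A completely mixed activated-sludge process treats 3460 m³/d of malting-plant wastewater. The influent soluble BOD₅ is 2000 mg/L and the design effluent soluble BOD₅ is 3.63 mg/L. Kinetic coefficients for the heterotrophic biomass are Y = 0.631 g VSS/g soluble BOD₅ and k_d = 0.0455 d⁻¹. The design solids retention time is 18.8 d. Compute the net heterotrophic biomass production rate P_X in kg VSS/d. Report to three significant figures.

P_X ≈ 2350 kg VSS/d

The observed yield is Y_obs = Y/(1 + k_d·θ_c) = 0.631 / (1 + 0.0455 × 18.8) = 0.631 / 1.855 = 0.3401 g VSS per g soluble BOD₅ removed.
Q·(S₀ − S) = 3460 × (2000 − 3.63) × 10⁻³ = 6907 kg/d removed.
Net biomass production P_X = Y_obs × Q·(S₀ − S) = 0.3401 × 6907 = 2349 kg VSS/d.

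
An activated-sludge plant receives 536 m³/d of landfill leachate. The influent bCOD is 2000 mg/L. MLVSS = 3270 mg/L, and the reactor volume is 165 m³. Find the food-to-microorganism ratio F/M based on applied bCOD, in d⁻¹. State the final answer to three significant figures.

F/M = Q·S₀ / (V·X) = 536 × 2000 / (165.0 × 3270) = 1.987 g bCOD·(g VSS·d)⁻¹.

F/M ≈ 1.99 d⁻¹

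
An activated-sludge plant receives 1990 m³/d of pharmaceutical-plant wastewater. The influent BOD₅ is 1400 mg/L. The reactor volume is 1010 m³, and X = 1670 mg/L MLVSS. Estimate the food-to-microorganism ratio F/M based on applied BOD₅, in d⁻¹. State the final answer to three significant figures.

F/M ≈ 1.65 d⁻¹

F/M = applied load / biomass = Q·S₀/(V·X) = 1990 × 1400 / (1010 × 1670) = 1.652 d⁻¹.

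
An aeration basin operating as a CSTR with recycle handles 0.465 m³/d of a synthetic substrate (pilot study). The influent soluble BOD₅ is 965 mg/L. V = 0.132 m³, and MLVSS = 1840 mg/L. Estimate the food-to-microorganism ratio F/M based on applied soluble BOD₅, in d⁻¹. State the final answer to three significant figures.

F/M ≈ 1.85 d⁻¹

Food-to-microorganism ratio F/M = Q S₀ / (V X) = 0.465 × 965 / (0.1320 × 1840) = 1.848 d⁻¹.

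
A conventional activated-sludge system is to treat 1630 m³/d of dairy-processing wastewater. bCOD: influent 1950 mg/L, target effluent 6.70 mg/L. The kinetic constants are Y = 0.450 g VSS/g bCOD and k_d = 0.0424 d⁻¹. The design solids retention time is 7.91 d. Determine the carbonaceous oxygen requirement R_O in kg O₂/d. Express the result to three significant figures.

Observed yield with endogenous decay: Y_obs = Y / (1 + k_d·θ_c) = 0.450 / (1 + 0.0424 × 7.91) = 0.450 / 1.335 = 0.3370 g VSS/g bCOD.
ΔS = 1950 − 6.70 = 1943 mg/L, so the substrate removal rate is 1630 × 1943/1000 = 3168 kg bCOD/d.
Net sludge production P_X = 0.3370 × 3168 = 1067 kg VSS/d.
Carbonaceous O₂ demand = substrate oxidised − cell-mass equivalent = 3168 − 1.42 × 1067 = 1652 kg O₂/d.

R_O ≈ 1650 kg O₂/d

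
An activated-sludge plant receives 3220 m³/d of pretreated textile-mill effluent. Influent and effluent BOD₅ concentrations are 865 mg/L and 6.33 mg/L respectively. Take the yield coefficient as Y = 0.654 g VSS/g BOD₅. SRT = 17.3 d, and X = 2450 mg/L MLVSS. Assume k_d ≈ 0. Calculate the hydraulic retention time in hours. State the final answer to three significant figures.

τ ≈ 95.2 h

V·X = Y·Q·ΔS·θ_c gives V = 0.654 × 3220 × (865 − 6.33) × 17.3 / 2450 = 12769 m³.
Hydraulic retention time τ = V/Q = 12769 / 3220 = 3.965 d = 95.17 h.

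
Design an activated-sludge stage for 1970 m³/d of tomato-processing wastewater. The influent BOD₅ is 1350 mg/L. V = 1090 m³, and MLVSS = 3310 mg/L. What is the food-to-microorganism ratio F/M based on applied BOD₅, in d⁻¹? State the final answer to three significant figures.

F/M = Q·S₀ / (V·X) = 1970 × 1350 / (1090 × 3310) = 0.7371 g BOD₅·(g VSS·d)⁻¹.

F/M ≈ 0.737 d⁻¹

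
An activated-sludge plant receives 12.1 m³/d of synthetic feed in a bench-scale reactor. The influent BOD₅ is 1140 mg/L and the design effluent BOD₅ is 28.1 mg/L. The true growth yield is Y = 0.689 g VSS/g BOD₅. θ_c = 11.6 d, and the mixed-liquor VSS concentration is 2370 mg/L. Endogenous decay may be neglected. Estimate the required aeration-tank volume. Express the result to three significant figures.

V ≈ 45.4 m³

With k_d = 0 the design equation reduces to V = Y Q (S₀−S) θ_c / X = 0.689 × 12.1 × (1140 − 28.1) × 11.6 / 2370 = 45.37 m³.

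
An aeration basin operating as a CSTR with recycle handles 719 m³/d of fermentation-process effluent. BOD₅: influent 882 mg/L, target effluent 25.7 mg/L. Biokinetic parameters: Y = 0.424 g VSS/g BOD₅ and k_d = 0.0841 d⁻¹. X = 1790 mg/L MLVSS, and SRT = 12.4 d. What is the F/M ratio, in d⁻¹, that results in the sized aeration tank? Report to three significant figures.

F/M ≈ 0.400 d⁻¹

Steady-state biomass mass balance: V·X·(1 + k_d·θ_c) = Y·Q·(S₀ − S)·θ_c, so V = 0.424 × 719 × (882 − 25.7) × 12.4 / [1790 × (1 + 0.0841 × 12.4)] = 3.24×10^6 / 3657 = 885.2 m³.
F/M = Q·S₀ / (V·X) = 719 × 882 / (885.2 × 1790) = 0.4002 g BOD₅·(g VSS·d)⁻¹.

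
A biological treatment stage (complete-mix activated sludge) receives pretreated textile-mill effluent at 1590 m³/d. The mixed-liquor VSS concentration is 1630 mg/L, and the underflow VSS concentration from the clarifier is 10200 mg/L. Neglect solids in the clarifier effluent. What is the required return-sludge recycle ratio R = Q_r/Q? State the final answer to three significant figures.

Solids balance on the clarifier gives (1+R)X = R·X_r, so R = X/(X_r − X) = 1630 / (10200 − 1630) = 0.1902.

R ≈ 0.190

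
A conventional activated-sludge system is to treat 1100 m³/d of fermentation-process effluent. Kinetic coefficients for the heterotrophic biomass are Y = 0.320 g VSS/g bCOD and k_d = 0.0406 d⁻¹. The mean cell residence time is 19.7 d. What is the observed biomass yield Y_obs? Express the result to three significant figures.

Observed yield with endogenous decay: Y_obs = Y / (1 + k_d·θ_c) = 0.320 / (1 + 0.0406 × 19.7) = 0.320 / 1.800 = 0.1778 g VSS/g bCOD.

Y_obs ≈ 0.178 g VSS/g bCOD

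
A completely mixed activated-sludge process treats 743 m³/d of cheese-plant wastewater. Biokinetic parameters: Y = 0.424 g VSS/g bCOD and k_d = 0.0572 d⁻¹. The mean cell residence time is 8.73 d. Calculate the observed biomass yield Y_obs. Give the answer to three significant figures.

Y_obs ≈ 0.283 g VSS/g bCOD

Y_obs = Y / (1 + k_d θ_c) = 0.424 / (1 + 0.0572 × 8.73) = 0.424 / 1.499 = 0.2828.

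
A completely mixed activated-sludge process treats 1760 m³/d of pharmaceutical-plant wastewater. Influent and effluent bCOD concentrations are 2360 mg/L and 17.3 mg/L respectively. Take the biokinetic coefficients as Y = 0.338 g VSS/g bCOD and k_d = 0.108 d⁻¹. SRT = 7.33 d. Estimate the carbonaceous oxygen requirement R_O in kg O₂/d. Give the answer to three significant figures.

R_O ≈ 3020 kg O₂/d

Correct the yield for decay: Y_obs = Y/(1 + k_d θ_c) = 0.338 / (1 + 0.108 × 7.33) = 0.338 / 1.792 = 0.1887.
ΔS = 2360 − 17.3 = 2343 mg/L, so the substrate removal rate is 1760 × 2343/1000 = 4123 kg bCOD/d.
Biomass synthesised: P_X = Y_obs × 4123 = 777.8 kg VSS/d.
R_O = Q·ΔS − 1.42 P_X = 4123 − 1105 = 3019 kg O₂/d.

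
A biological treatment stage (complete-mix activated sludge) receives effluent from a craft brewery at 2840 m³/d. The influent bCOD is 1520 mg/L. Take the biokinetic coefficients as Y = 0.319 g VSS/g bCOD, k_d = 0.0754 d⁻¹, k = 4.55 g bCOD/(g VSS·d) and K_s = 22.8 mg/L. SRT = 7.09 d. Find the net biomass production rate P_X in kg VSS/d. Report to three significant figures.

For a completely mixed reactor with recycle the Lawrence–McCarty relation gives S = K_s·(1 + k_d·θ_c) / [θ_c·(Y·k − k_d) − 1] = 22.8 × (1 + 0.0754 × 7.09) / [7.09 × (0.319 × 4.55 − 0.0754) − 1] = 34.99 / 8.756 = 3.996 mg/L.
Y_obs = Y / (1 + k_d θ_c) = 0.319 / (1 + 0.0754 × 7.09) = 0.319 / 1.535 = 0.2079.
ΔS = 1520 − 4.00 = 1516 mg/L, so the substrate removal rate is 2840 × 1516/1000 = 4305 kg bCOD/d.
Biomass produced: P_X = Y_obs·Q·ΔS = 0.2079 × 4305 ≈ 895.0 kg VSS/d.

P_X ≈ 895 kg VSS/d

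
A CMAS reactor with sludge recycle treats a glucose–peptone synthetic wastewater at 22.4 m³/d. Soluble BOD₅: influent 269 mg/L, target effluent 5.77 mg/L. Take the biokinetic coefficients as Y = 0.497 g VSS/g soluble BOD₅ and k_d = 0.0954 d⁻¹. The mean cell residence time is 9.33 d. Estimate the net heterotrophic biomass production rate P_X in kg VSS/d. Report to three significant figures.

P_X ≈ 1.55 kg VSS/d

Y_obs = Y / (1 + k_d θ_c) = 0.497 / (1 + 0.0954 × 9.33) = 0.497 / 1.890 = 0.2630.
ΔS = 269 − 5.77 = 263.2 mg/L, so the substrate removal rate is 22.4 × 263.2/1000 = 5.896 kg soluble BOD₅/d.
P_X = Y_obs · Q(S₀ − S) = 0.2630 × 5.896 = 1.550 kg VSS/d.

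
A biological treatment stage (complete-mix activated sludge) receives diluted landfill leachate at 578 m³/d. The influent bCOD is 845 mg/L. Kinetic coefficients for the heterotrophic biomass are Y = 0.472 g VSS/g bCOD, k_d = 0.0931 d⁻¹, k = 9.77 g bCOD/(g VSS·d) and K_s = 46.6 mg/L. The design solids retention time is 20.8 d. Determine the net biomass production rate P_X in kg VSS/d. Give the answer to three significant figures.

P_X ≈ 78.4 kg VSS/d

For a completely mixed reactor with recycle the Lawrence–McCarty relation gives S = K_s·(1 + k_d·θ_c) / [θ_c·(Y·k − k_d) − 1] = 46.6 × (1 + 0.0931 × 20.8) / [20.8 × (0.472 × 9.77 − 0.0931) − 1] = 136.8 / 92.98 = 1.472 mg/L.
The observed yield is Y_obs = Y/(1 + k_d·θ_c) = 0.472 / (1 + 0.0931 × 20.8) = 0.472 / 2.936 = 0.1607 g VSS per g bCOD removed.
ΔS = 845 − 1.47 = 843.5 mg/L, so the substrate removal rate is 578 × 843.5/1000 = 487.6 kg bCOD/d.
P_X = Y_obs · Q(S₀ − S) = 0.1607 × 487.6 = 78.37 kg VSS/d.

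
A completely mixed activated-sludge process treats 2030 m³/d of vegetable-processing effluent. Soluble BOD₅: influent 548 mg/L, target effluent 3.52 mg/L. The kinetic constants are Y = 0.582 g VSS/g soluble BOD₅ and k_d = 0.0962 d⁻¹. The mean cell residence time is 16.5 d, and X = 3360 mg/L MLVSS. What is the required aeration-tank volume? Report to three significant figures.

V ≈ 1220 m³

Rearranging the biomass balance for a CMAS with decay, V = Y·Q·ΔS·θ_c / [X·(1+k_d θ_c)] = 0.582 × 2030 × (548 − 3.52) × 16.5 / [3360 × (1 + 0.0962 × 16.5)] = 1.06×10^7 / 8693 = 1221 m³.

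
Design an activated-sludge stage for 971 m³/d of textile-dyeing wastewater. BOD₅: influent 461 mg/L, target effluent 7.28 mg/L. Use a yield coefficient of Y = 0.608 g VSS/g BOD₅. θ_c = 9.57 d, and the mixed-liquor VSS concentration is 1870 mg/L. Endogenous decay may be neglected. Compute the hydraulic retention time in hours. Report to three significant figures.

V·X = Y·Q·ΔS·θ_c gives V = 0.608 × 971 × (461 − 7.28) × 9.57 / 1870 = 1371 m³.
HRT = V/Q = 1371 m³ / 971 m³·d⁻¹ = 1.412 d × 24 = 33.88 h.

τ ≈ 33.9 h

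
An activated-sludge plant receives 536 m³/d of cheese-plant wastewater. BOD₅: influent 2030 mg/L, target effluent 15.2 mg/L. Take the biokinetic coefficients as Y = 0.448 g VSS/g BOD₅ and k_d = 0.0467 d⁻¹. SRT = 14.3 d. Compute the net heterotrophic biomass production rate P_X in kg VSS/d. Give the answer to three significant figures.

Y_obs = Y / (1 + k_d θ_c) = 0.448 / (1 + 0.0467 × 14.3) = 0.448 / 1.668 = 0.2686.
ΔS = 2030 − 15.2 = 2015 mg/L, so the substrate removal rate is 536 × 2015/1000 = 1080 kg BOD₅/d.
So the net sludge growth is P_X = 0.2686 × 1080 = 290.1 kg VSS/d.

P_X ≈ 290 kg VSS/d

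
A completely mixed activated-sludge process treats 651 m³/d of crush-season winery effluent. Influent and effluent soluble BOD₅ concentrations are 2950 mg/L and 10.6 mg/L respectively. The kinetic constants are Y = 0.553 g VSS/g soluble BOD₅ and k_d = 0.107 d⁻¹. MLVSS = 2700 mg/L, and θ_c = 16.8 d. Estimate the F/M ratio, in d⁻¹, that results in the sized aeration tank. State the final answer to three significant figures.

Steady-state biomass mass balance: V·X·(1 + k_d·θ_c) = Y·Q·(S₀ − S)·θ_c, so V = 0.553 × 651 × (2950 − 10.6) × 16.8 / [2700 × (1 + 0.107 × 16.8)] = 1.78×10^7 / 7554 = 2354 m³.
F/M = Q·S₀ / (V·X) = 651 × 2950 / (2354 × 2700) = 0.3022 g soluble BOD₅·(g VSS·d)⁻¹.

F/M ≈ 0.302 d⁻¹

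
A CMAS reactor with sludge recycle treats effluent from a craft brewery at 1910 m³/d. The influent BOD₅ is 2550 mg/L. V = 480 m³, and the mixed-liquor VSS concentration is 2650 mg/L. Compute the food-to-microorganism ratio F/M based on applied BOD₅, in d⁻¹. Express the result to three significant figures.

Food-to-microorganism ratio F/M = Q S₀ / (V X) = 1910 × 2550 / (480.0 × 2650) = 3.829 d⁻¹.

F/M ≈ 3.83 d⁻¹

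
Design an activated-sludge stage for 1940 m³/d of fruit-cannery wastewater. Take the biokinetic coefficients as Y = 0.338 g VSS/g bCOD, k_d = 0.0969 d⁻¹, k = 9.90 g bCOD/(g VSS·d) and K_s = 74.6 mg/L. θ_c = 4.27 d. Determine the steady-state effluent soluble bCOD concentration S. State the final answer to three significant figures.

From the Monod/SRT balance for a CMAS, S = K_s·(1+k_d θ_c)/[θ_c·(Y k − k_d) − 1] = 74.6 × (1 + 0.0969 × 4.27) / [4.27 × (0.338 × 9.90 − 0.0969) − 1] = 105.5 / 12.87 = 8.192 mg/L.

S ≈ 8.19 mg/L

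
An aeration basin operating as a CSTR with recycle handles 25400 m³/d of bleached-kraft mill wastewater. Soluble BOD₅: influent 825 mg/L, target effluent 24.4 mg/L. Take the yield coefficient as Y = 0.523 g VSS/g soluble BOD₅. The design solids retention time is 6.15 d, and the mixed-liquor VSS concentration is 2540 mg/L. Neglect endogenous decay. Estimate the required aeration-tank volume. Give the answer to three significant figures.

V ≈ 25800 m³

With k_d = 0 the design equation reduces to V = Y Q (S₀−S) θ_c / X = 0.523 × 25400 × (825 − 24.4) × 6.15 / 2540 = 25751 m³.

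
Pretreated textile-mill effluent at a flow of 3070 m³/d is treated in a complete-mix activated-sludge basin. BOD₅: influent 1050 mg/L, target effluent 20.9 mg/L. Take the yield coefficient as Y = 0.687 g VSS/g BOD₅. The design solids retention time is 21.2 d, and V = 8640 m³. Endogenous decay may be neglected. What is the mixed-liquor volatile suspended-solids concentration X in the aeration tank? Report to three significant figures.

From V·X = Y·Q·(S₀ − S)·θ_c (decay neglected): X = 0.687 × 3070 × (1050 − 20.9) × 21.2 / 8640 = 5326 mg/L.

X ≈ 5330 mg/L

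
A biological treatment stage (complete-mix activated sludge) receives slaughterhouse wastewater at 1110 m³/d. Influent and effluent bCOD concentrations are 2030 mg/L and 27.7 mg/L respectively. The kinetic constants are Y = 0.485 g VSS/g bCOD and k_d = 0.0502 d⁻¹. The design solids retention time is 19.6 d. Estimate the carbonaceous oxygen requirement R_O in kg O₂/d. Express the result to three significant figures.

Y_obs = Y / (1 + k_d θ_c) = 0.485 / (1 + 0.0502 × 19.6) = 0.485 / 1.984 = 0.2445.
Q·(S₀ − S) = 1110 × (2030 − 27.7) × 10⁻³ = 2223 kg/d removed.
Biomass synthesised: P_X = Y_obs × 2223 = 543.3 kg VSS/d.
Carbonaceous O₂ demand = substrate oxidised − cell-mass equivalent = 2223 − 1.42 × 543.3 = 1451 kg O₂/d.

R_O ≈ 1450 kg O₂/d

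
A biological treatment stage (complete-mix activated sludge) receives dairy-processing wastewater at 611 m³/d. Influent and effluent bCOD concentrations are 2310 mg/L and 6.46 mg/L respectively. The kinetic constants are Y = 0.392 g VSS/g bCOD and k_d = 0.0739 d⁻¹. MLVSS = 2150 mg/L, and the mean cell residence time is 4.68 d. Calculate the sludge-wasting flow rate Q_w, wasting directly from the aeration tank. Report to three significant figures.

Q_w ≈ 191 m³/d

Steady-state biomass mass balance: V·X·(1 + k_d·θ_c) = Y·Q·(S₀ − S)·θ_c, so V = 0.392 × 611 × (2310 − 6.46) × 4.68 / [2150 × (1 + 0.0739 × 4.68)] = 2.58×10^6 / 2894 = 892.3 m³.
Wasting from the aeration tank: Q_w = V / θ_c = 892.3 / 4.68 = 190.7 m³/d.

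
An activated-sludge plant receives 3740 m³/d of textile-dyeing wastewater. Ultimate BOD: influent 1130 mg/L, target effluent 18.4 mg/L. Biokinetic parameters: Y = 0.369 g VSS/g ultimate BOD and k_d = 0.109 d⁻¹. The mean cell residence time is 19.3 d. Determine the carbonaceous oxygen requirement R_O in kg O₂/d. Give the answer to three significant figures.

Y_obs = Y / (1 + k_d θ_c) = 0.369 / (1 + 0.109 × 19.3) = 0.369 / 3.104 = 0.1189.
Substrate removed = Q·(S₀ − S) = 3740 m³/d × (1130 − 18.4) g/m³ = 4.16×10^6 g/d = 4157 kg/d.
P_X = Y_obs·Q·(S₀ − S) = 0.1189 × 4157 = 494.3 kg VSS/d.
R_O = Q·(S₀ − S) − 1.42·P_X = 4157 − 1.42 × 494.3 = 3456 kg O₂/d.

R_O ≈ 3460 kg O₂/d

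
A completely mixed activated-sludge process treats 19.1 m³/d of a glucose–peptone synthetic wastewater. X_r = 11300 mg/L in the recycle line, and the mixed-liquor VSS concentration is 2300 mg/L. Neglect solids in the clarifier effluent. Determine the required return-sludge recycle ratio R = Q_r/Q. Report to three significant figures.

R ≈ 0.256

Solids balance on the clarifier gives (1+R)X = R·X_r, so R = X/(X_r − X) = 2300 / (11300 − 2300) = 0.2556.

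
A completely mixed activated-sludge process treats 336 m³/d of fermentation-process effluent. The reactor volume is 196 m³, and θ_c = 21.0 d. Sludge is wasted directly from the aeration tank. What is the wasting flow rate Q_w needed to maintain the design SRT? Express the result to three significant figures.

Q_w ≈ 9.33 m³/d

For wasting at MLVSS concentration, Q_w = V/θ_c = 196.0/21.0 = 9.333 m³/d.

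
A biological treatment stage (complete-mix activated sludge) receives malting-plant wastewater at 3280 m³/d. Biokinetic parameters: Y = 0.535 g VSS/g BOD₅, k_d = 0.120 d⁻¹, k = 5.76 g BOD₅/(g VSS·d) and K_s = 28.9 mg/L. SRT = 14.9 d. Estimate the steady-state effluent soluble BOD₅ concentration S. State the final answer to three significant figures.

S ≈ 1.87 mg/L

For a completely mixed reactor with recycle the Lawrence–McCarty relation gives S = K_s·(1 + k_d·θ_c) / [θ_c·(Y·k − k_d) − 1] = 28.9 × (1 + 0.120 × 14.9) / [14.9 × (0.535 × 5.76 − 0.120) − 1] = 80.57 / 43.13 = 1.868 mg/L.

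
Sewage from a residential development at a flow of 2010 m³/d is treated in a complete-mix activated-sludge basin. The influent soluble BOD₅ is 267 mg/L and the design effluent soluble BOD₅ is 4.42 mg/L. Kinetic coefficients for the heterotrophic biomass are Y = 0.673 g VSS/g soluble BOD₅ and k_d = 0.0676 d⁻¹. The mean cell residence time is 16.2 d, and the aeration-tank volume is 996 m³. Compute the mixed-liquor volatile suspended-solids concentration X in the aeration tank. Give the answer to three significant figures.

Solving the biomass balance for X: X = Y Q (S₀−S) θ_c / [V (1+k_d θ_c)] = 0.673 × 2010 × (267 − 4.42) × 16.2 / [996 × (1 + 0.0676 × 16.2)] = 2758 mg/L.

X ≈ 2760 mg/L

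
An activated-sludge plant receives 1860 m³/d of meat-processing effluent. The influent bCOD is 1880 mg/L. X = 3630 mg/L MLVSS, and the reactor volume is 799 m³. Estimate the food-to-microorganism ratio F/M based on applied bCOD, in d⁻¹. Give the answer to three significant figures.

F/M = applied load / biomass = Q·S₀/(V·X) = 1860 × 1880 / (799.0 × 3630) = 1.206 d⁻¹.

F/M ≈ 1.21 d⁻¹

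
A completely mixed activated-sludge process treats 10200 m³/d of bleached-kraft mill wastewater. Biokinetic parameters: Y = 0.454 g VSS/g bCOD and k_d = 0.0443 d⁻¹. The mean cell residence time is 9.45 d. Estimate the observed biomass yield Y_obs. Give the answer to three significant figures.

The observed yield is Y_obs = Y/(1 + k_d·θ_c) = 0.454 / (1 + 0.0443 × 9.45) = 0.454 / 1.419 = 0.3200 g VSS per g bCOD removed.

Y_obs ≈ 0.320 g VSS/g bCOD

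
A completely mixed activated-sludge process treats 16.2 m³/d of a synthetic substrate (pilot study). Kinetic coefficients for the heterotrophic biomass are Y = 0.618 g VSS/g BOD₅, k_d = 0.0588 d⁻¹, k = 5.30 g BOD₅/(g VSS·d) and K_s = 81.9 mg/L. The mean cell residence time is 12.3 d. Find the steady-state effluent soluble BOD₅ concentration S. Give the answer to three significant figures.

S ≈ 3.66 mg/L

Effluent substrate depends only on kinetics and SRT: S = K_s(1 + k_d θ_c) / [θ_c(Yk − k_d) − 1] = 81.9 × (1 + 0.0588 × 12.3) / [12.3 × (0.618 × 5.30 − 0.0588) − 1] = 141.1 / 38.56 = 3.660 mg/L.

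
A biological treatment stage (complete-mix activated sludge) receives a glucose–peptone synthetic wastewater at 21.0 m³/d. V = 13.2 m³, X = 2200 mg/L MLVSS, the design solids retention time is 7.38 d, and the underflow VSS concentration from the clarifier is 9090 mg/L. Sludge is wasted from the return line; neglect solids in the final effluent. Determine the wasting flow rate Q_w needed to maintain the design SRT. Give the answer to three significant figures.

θ_c = V·X/(Q_w·X_r) when wasting from the recycle, so Q_w = V·X/(θ_c·X_r) = 13.20 × 2200 / (7.38 × 9090) = 0.4329 m³/d.

Q_w ≈ 0.433 m³/d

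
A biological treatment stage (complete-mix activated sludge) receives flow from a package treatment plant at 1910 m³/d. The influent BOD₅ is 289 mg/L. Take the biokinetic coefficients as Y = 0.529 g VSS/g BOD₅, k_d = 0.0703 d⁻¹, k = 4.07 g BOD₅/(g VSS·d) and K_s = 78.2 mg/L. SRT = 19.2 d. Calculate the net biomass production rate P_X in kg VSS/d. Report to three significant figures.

P_X ≈ 122 kg VSS/d

For a completely mixed reactor with recycle the Lawrence–McCarty relation gives S = K_s·(1 + k_d·θ_c) / [θ_c·(Y·k − k_d) − 1] = 78.2 × (1 + 0.0703 × 19.2) / [19.2 × (0.529 × 4.07 − 0.0703) − 1] = 183.8 / 38.99 = 4.713 mg/L.
The observed yield is Y_obs = Y/(1 + k_d·θ_c) = 0.529 / (1 + 0.0703 × 19.2) = 0.529 / 2.350 = 0.2251 g VSS per g BOD₅ removed.
Q·(S₀ − S) = 1910 × (289 − 4.71) × 10⁻³ = 543.0 kg/d removed.
So the net sludge growth is P_X = 0.2251 × 543.0 = 122.2 kg VSS/d.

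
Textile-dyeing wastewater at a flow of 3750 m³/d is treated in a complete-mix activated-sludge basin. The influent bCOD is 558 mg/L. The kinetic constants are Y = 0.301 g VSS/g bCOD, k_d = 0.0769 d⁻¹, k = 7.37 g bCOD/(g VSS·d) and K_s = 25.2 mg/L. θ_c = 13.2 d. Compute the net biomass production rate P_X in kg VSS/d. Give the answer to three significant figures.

P_X ≈ 312 kg VSS/d

Effluent substrate depends only on kinetics and SRT: S = K_s(1 + k_d θ_c) / [θ_c(Yk − k_d) − 1] = 25.2 × (1 + 0.0769 × 13.2) / [13.2 × (0.301 × 7.37 − 0.0769) − 1] = 50.78 / 27.27 = 1.862 mg/L.
The observed yield is Y_obs = Y/(1 + k_d·θ_c) = 0.301 / (1 + 0.0769 × 13.2) = 0.301 / 2.015 = 0.1494 g VSS per g bCOD removed.
Substrate removed = Q·(S₀ − S) = 3750 m³/d × (558 − 1.86) g/m³ = 2.09×10^6 g/d = 2086 kg/d.
So the net sludge growth is P_X = 0.1494 × 2086 = 311.5 kg VSS/d.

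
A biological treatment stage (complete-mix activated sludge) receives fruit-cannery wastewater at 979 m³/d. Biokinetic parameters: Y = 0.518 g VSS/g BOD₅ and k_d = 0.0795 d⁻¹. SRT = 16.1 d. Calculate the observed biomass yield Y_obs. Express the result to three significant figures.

Y_obs = Y / (1 + k_d θ_c) = 0.518 / (1 + 0.0795 × 16.1) = 0.518 / 2.280 = 0.2272.

Y_obs ≈ 0.227 g VSS/g BOD₅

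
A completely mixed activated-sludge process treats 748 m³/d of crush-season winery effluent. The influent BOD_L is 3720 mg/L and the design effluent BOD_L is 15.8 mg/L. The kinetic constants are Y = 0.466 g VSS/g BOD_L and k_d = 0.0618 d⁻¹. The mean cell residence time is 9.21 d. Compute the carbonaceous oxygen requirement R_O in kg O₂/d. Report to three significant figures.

Y_obs = Y / (1 + k_d θ_c) = 0.466 / (1 + 0.0618 × 9.21) = 0.466 / 1.569 = 0.2970.
ΔS = 3720 − 15.8 = 3704 mg/L, so the substrate removal rate is 748 × 3704/1000 = 2771 kg BOD_L/d.
P_X = Y_obs·Q·(S₀ − S) = 0.2970 × 2771 = 822.8 kg VSS/d.
Carbonaceous O₂ demand = substrate oxidised − cell-mass equivalent = 2771 − 1.42 × 822.8 = 1602 kg O₂/d.

R_O ≈ 1600 kg O₂/d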